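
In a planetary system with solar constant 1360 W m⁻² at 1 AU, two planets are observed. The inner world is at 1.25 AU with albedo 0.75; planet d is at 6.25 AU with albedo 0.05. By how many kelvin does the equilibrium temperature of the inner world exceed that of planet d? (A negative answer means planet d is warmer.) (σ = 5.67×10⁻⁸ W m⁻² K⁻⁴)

T_eq = [S₀(1−A)/(4σd²)]^(1/4), so T ∝ (1−A)^(1/4) / √d.
T₁ = [1360×0.25/(4×5.67×10⁻⁸×1.25²)]^(1/4) = 176.00 K.
T₂ = [1360×0.95/(4×5.67×10⁻⁸×6.25²)]^(1/4) = 109.89 K.

ΔT ≈ 66.1 K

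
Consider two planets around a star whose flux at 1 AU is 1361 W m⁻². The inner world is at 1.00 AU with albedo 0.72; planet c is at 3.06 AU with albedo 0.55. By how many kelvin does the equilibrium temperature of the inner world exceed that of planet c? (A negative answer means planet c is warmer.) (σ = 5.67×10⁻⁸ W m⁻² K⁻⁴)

ΔT ≈ 72.1 K

T_eq = [S₀(1−A)/(4σd²)]^(1/4), so T ∝ (1−A)^(1/4) / √d.
T₁ = [1361×0.28/(4×5.67×10⁻⁸×1.00²)]^(1/4) = 202.46 K.
T₂ = [1361×0.45/(4×5.67×10⁻⁸×3.06²)]^(1/4) = 130.32 K.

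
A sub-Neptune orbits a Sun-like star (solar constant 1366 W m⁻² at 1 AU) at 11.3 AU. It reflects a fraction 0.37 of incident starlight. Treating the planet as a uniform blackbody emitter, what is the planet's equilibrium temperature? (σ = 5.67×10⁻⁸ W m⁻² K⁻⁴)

Flux at 11.3 AU: S = 1366/11.3² = 10.7 W m⁻².
Energy balance: absorbed = emitted ⇒ πR²·S(1−A) = 4πR²·σT_eq⁴, so T_eq⁴ = S(1−A)/(4σ).
T_eq = [10.7 × 0.63 / (4 × 5.67×10⁻⁸)]^(1/4) = (2.97×10⁷)^(1/4) = 73.8 K.

T_eq ≈ 73.8 K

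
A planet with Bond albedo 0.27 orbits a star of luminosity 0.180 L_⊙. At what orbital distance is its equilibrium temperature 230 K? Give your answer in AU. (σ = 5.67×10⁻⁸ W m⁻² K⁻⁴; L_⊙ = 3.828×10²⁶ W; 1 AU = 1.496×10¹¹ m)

L = 0.180 × 3.828×10²⁶ = 6.89×10²⁵ W.
From T_eq⁴ = L(1−A)/(16πσd²): d = √[L(1−A)/(16πσT_eq⁴)].
d = √[6.89×10²⁵ × 0.73 / (16π × 5.67×10⁻⁸ × (230)⁴)] = 7.94×10¹⁰ m = 0.531 AU.

d ≈ 0.531 AU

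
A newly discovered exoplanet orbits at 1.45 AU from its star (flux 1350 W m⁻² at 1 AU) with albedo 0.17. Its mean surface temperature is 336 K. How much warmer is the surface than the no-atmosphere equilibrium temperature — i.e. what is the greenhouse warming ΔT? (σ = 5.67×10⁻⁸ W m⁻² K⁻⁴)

ΔT ≈ 115.8 K

S = 1350/1.45² = 642.1 W m⁻².
T_eq = [S(1−A)/(4σ)]^(1/4) = [642.1×0.83/(4×5.67×10⁻⁸)]^(1/4) = 220.2 K.
ΔT = T_surf − T_eq = 336 − 220.2.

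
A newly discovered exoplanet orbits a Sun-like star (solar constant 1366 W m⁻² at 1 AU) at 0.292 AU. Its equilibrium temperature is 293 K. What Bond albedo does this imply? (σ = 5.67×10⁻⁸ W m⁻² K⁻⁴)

Flux at 0.292 AU: S = 1366/0.292² = 1.60×10⁴ W m⁻².
From T_eq⁴ = S(1−A)/(4σ): 1−A = 4σT_eq⁴/S.
1−A = 4 × 5.67×10⁻⁸ × (293)⁴ / 1.60×10⁴ = 0.104.

A ≈ 0.90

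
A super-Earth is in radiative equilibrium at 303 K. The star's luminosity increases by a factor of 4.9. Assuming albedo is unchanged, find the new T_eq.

T_eq ≈ 451 K

T_eq ∝ L^(1/4) · d^(−1/2).
T′ = 303 × 4.9^(1/4) = 451 K.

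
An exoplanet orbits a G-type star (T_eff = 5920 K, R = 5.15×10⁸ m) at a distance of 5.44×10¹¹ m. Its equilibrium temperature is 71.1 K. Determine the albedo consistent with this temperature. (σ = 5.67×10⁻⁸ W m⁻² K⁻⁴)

A ≈ 0.91

L = 4πR_⋆²σT_⋆⁴ = 4π(5.15×10⁸)² × 5.67×10⁻⁸ × (5920)⁴ = 2.32×10²⁶ W.
S = L/(4πd²) = 62.4 W m⁻².
From T_eq⁴ = S(1−A)/(4σ): 1−A = 4σT_eq⁴/S.
1−A = 4 × 5.67×10⁻⁸ × (71.1)⁴ / 62.4 = 0.093.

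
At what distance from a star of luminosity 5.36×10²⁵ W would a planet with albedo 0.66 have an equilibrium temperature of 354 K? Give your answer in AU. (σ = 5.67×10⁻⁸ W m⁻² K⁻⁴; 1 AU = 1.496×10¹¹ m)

d ≈ 0.135 AU

From T_eq⁴ = L(1−A)/(16πσd²): d = √[L(1−A)/(16πσT_eq⁴)].
d = √[5.36×10²⁵ × 0.34 / (16π × 5.67×10⁻⁸ × (354)⁴)] = 2.02×10¹⁰ m = 0.135 AU.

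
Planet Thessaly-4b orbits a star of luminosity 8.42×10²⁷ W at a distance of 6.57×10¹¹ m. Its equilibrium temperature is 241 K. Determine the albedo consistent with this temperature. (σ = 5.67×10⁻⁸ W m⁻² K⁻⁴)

A ≈ 0.51

Flux: S = L/(4πd²) = 8.42×10²⁷/(4π×(6.57×10¹¹)²) = 1550 W m⁻².
From T_eq⁴ = S(1−A)/(4σ): 1−A = 4σT_eq⁴/S.
1−A = 4 × 5.67×10⁻⁸ × (241)⁴ / 1550 = 0.493.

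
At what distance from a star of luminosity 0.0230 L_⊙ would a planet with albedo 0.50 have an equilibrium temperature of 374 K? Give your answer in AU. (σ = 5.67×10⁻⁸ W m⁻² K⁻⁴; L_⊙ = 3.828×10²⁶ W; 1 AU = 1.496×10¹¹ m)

d ≈ 0.0594 AU

L = 0.0230 × 3.828×10²⁶ = 8.80×10²⁴ W.
From T_eq⁴ = L(1−A)/(16πσd²): d = √[L(1−A)/(16πσT_eq⁴)].
d = √[8.80×10²⁴ × 0.50 / (16π × 5.67×10⁻⁸ × (374)⁴)] = 8.89×10⁹ m = 0.0594 AU.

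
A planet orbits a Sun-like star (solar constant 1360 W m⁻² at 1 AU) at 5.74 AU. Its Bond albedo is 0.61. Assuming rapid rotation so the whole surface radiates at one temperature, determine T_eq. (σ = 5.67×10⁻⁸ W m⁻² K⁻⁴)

T_eq ≈ 91.8 K

Flux at 5.74 AU: S = 1360/5.74² = 41.3 W m⁻².
Energy balance: absorbed = emitted ⇒ πR²·S(1−A) = 4πR²·σT_eq⁴, so T_eq⁴ = S(1−A)/(4σ).
T_eq = [41.3 × 0.39 / (4 × 5.67×10⁻⁸)]^(1/4) = (7.10×10⁷)^(1/4) = 91.8 K.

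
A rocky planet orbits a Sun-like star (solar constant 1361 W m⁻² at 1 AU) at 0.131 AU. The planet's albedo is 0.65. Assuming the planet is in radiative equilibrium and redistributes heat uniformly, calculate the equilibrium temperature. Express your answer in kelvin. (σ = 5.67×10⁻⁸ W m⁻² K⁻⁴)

T_eq ≈ 591 K

Flux at 0.131 AU: S = 1361/0.131² = 7.93×10⁴ W m⁻².
Energy balance: absorbed = emitted ⇒ πR²·S(1−A) = 4πR²·σT_eq⁴, so T_eq⁴ = S(1−A)/(4σ).
T_eq = [7.93×10⁴ × 0.35 / (4 × 5.67×10⁻⁸)]^(1/4) = (1.22×10¹¹)^(1/4) = 591 K.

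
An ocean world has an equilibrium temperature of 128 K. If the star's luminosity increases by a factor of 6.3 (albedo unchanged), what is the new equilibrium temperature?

T_eq ∝ L^(1/4) · d^(−1/2).
T′ = 128 × 6.3^(1/4) = 203 K.

T_eq ≈ 203 K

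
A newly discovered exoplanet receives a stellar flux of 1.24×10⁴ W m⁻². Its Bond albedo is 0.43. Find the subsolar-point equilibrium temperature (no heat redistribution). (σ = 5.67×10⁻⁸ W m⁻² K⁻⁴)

T_ss ≈ 594 K

At the subsolar point the surface absorbs S(1−A) and emits σT⁴ per unit area — no factor of 4, since only the local patch is in balance.
T = [1.24×10⁴ × 0.57 / 5.67×10⁻⁸]^(1/4) = (1.25×10¹¹)^(1/4) = 594 K.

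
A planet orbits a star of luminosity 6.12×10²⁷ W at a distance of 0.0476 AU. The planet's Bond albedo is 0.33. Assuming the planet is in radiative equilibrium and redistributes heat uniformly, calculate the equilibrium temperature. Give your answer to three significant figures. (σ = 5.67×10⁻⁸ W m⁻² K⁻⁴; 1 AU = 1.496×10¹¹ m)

T_eq ≈ 2310 K

d = 0.0476 AU = 7.12×10⁹ m.
Flux: S = L/(4πd²) = 6.12×10²⁷/(4π×(7.12×10⁹)²) = 9.60×10⁶ W m⁻².
Energy balance: absorbed = emitted ⇒ πR²·S(1−A) = 4πR²·σT_eq⁴, so T_eq⁴ = S(1−A)/(4σ).
T_eq = [9.60×10⁶ × 0.67 / (4 × 5.67×10⁻⁸)]^(1/4) = (2.84×10¹³)^(1/4) = 2310 K.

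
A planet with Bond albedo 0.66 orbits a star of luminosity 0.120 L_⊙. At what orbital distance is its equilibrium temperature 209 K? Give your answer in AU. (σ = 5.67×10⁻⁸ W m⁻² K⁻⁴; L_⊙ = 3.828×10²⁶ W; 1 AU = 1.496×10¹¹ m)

d ≈ 0.358 AU

L = 0.120 × 3.828×10²⁶ = 4.59×10²⁵ W.
From T_eq⁴ = L(1−A)/(16πσd²): d = √[L(1−A)/(16πσT_eq⁴)].
d = √[4.59×10²⁵ × 0.34 / (16π × 5.67×10⁻⁸ × (209)⁴)] = 5.36×10¹⁰ m = 0.358 AU.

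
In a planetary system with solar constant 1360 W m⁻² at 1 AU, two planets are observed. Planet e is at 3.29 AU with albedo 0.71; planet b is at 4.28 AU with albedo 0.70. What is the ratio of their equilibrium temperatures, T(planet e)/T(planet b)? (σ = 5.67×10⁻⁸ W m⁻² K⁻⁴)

T₁/T₂ ≈ 1.131

T_eq = [S₀(1−A)/(4σd²)]^(1/4), so T ∝ (1−A)^(1/4) / √d.
T₁ = [1360×0.29/(4×5.67×10⁻⁸×3.29²)]^(1/4) = 112.58 K.
T₂ = [1360×0.30/(4×5.67×10⁻⁸×4.28²)]^(1/4) = 99.55 K.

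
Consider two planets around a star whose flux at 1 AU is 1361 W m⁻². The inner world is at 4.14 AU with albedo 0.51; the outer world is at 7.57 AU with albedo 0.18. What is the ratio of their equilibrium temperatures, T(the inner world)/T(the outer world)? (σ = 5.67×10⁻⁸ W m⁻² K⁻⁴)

T_eq = [S₀(1−A)/(4σd²)]^(1/4), so T ∝ (1−A)^(1/4) / √d.
T₁ = [1361×0.49/(4×5.67×10⁻⁸×4.14²)]^(1/4) = 114.45 K.
T₂ = [1361×0.82/(4×5.67×10⁻⁸×7.57²)]^(1/4) = 96.26 K.

T₁/T₂ ≈ 1.189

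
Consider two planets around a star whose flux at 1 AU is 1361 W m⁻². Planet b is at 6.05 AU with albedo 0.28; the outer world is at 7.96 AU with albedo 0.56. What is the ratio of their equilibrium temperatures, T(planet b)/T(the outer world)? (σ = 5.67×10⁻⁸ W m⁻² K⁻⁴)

T₁/T₂ ≈ 1.297

T_eq = [S₀(1−A)/(4σd²)]^(1/4), so T ∝ (1−A)^(1/4) / √d.
T₁ = [1361×0.72/(4×5.67×10⁻⁸×6.05²)]^(1/4) = 104.23 K.
T₂ = [1361×0.44/(4×5.67×10⁻⁸×7.96²)]^(1/4) = 80.35 K.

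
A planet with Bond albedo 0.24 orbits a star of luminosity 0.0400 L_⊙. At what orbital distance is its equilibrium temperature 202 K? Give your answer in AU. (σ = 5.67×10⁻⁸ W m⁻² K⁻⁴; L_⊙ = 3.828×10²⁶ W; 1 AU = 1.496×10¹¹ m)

d ≈ 0.331 AU

L = 0.0400 × 3.828×10²⁶ = 1.53×10²⁵ W.
From T_eq⁴ = L(1−A)/(16πσd²): d = √[L(1−A)/(16πσT_eq⁴)].
d = √[1.53×10²⁵ × 0.76 / (16π × 5.67×10⁻⁸ × (202)⁴)] = 4.95×10¹⁰ m = 0.331 AU.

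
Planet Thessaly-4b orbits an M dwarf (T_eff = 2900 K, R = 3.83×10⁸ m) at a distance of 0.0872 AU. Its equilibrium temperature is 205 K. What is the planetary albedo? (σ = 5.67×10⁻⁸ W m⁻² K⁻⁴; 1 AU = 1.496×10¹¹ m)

A ≈ 0.88

d = 0.0872 AU = 1.30×10¹⁰ m.
L = 4πR_⋆²σT_⋆⁴ = 4π(3.83×10⁸)² × 5.67×10⁻⁸ × (2900)⁴ = 7.39×10²⁴ W.
S = L/(4πd²) = 3460 W m⁻².
From T_eq⁴ = S(1−A)/(4σ): 1−A = 4σT_eq⁴/S.
1−A = 4 × 5.67×10⁻⁸ × (205)⁴ / 3460 = 0.116.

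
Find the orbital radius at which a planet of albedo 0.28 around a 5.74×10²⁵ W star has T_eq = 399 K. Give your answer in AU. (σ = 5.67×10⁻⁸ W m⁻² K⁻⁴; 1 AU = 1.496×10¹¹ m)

d ≈ 0.160 AU

From T_eq⁴ = L(1−A)/(16πσd²): d = √[L(1−A)/(16πσT_eq⁴)].
d = √[5.74×10²⁵ × 0.72 / (16π × 5.67×10⁻⁸ × (399)⁴)] = 2.39×10¹⁰ m = 0.160 AU.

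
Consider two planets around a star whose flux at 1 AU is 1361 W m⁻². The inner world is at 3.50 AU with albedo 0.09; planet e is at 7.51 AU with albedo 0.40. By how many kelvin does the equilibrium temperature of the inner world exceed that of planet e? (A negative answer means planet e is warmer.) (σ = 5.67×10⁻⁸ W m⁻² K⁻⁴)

T_eq = [S₀(1−A)/(4σd²)]^(1/4), so T ∝ (1−A)^(1/4) / √d.
T₁ = [1361×0.91/(4×5.67×10⁻⁸×3.50²)]^(1/4) = 145.30 K.
T₂ = [1361×0.60/(4×5.67×10⁻⁸×7.51²)]^(1/4) = 89.39 K.

ΔT ≈ 55.9 K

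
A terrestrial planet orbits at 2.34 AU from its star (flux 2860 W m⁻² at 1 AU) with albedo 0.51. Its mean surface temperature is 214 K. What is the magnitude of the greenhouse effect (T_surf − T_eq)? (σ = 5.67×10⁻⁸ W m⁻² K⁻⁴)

S = 2860/2.34² = 522.3 W m⁻².
T_eq = [S(1−A)/(4σ)]^(1/4) = [522.3×0.49/(4×5.67×10⁻⁸)]^(1/4) = 183.3 K.
ΔT = T_surf − T_eq = 214 − 183.3.

ΔT ≈ 30.7 K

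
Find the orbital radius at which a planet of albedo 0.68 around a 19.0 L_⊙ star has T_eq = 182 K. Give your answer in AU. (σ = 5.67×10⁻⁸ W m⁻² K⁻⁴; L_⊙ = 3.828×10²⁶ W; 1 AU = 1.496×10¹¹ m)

L = 19.0 × 3.828×10²⁶ = 7.27×10²⁷ W.
From T_eq⁴ = L(1−A)/(16πσd²): d = √[L(1−A)/(16πσT_eq⁴)].
d = √[7.27×10²⁷ × 0.32 / (16π × 5.67×10⁻⁸ × (182)⁴)] = 8.63×10¹¹ m = 5.77 AU.

d ≈ 5.77 AU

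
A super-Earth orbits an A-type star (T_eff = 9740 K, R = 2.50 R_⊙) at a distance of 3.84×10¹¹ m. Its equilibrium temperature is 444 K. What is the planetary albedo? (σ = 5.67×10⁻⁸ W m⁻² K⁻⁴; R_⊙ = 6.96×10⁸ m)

A ≈ 0.16

R_⋆ = 2.50 × 6.96×10⁸ = 1.74×10⁹ m.
L = 4πR_⋆²σT_⋆⁴ = 4π(1.74×10⁹)² × 5.67×10⁻⁸ × (9740)⁴ = 1.94×10²⁸ W.
S = L/(4πd²) = 1.05×10⁴ W m⁻².
From T_eq⁴ = S(1−A)/(4σ): 1−A = 4σT_eq⁴/S.
1−A = 4 × 5.67×10⁻⁸ × (444)⁴ / 1.05×10⁴ = 0.841.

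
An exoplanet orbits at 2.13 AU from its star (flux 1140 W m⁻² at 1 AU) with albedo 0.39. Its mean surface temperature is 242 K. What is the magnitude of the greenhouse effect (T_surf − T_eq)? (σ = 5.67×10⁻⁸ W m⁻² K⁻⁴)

ΔT ≈ 80.8 K

S = 1140/2.13² = 251.3 W m⁻².
T_eq = [S(1−A)/(4σ)]^(1/4) = [251.3×0.61/(4×5.67×10⁻⁸)]^(1/4) = 161.2 K.
ΔT = T_surf − T_eq = 242 − 161.2.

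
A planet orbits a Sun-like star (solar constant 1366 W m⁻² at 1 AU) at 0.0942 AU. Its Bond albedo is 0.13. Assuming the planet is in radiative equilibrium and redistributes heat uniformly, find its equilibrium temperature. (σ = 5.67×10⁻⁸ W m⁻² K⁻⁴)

T_eq ≈ 877 K

Flux at 0.0942 AU: S = 1366/0.0942² = 1.54×10⁵ W m⁻².
Energy balance: absorbed = emitted ⇒ πR²·S(1−A) = 4πR²·σT_eq⁴, so T_eq⁴ = S(1−A)/(4σ).
T_eq = [1.54×10⁵ × 0.87 / (4 × 5.67×10⁻⁸)]^(1/4) = (5.91×10¹¹)^(1/4) = 877 K.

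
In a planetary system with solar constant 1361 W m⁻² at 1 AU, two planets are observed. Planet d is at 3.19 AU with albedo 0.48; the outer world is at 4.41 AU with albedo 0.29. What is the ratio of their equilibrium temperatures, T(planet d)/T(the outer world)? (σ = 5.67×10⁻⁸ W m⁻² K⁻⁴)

T₁/T₂ ≈ 1.088

T_eq = [S₀(1−A)/(4σd²)]^(1/4), so T ∝ (1−A)^(1/4) / √d.
T₁ = [1361×0.52/(4×5.67×10⁻⁸×3.19²)]^(1/4) = 132.33 K.
T₂ = [1361×0.71/(4×5.67×10⁻⁸×4.41²)]^(1/4) = 121.66 K.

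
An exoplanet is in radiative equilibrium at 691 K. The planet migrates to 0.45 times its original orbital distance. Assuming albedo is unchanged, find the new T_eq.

T_eq ≈ 1030 K

T_eq ∝ L^(1/4) · d^(−1/2).
T′ = 691 / 0.45^(1/2) = 1030 K.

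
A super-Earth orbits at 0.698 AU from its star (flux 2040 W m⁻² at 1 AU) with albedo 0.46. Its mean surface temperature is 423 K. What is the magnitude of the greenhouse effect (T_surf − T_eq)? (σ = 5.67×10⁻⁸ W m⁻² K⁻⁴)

ΔT ≈ 107.0 K

S = 2040/0.698² = 4187 W m⁻².
T_eq = [S(1−A)/(4σ)]^(1/4) = [4187×0.54/(4×5.67×10⁻⁸)]^(1/4) = 316.0 K.
ΔT = T_surf − T_eq = 423 − 316.0.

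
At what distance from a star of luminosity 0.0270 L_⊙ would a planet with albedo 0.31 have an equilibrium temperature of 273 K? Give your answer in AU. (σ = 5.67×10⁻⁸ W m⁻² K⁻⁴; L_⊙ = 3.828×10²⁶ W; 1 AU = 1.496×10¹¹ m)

L = 0.0270 × 3.828×10²⁶ = 1.03×10²⁵ W.
From T_eq⁴ = L(1−A)/(16πσd²): d = √[L(1−A)/(16πσT_eq⁴)].
d = √[1.03×10²⁵ × 0.69 / (16π × 5.67×10⁻⁸ × (273)⁴)] = 2.12×10¹⁰ m = 0.142 AU.

d ≈ 0.142 AU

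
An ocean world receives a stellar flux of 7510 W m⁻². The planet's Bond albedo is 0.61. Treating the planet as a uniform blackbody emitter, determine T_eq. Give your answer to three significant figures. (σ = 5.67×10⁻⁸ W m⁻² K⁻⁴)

Energy balance: absorbed = emitted ⇒ πR²·S(1−A) = 4πR²·σT_eq⁴, so T_eq⁴ = S(1−A)/(4σ).
T_eq = [7510 × 0.39 / (4 × 5.67×10⁻⁸)]^(1/4) = (1.29×10¹⁰)^(1/4) = 337 K.

T_eq ≈ 337 K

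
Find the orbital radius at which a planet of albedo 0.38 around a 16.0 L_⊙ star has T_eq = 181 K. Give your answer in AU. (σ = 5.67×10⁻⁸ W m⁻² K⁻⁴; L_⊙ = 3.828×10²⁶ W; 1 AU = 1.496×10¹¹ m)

d ≈ 7.45 AU

L = 16.0 × 3.828×10²⁶ = 6.12×10²⁷ W.
From T_eq⁴ = L(1−A)/(16πσd²): d = √[L(1−A)/(16πσT_eq⁴)].
d = √[6.12×10²⁷ × 0.62 / (16π × 5.67×10⁻⁸ × (181)⁴)] = 1.11×10¹² m = 7.45 AU.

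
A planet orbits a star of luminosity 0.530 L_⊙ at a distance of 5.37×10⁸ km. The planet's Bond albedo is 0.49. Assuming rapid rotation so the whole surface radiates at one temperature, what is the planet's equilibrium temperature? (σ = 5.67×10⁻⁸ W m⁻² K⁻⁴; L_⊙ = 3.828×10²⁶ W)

d = 5.37×10⁸ km = 5.37×10¹¹ m.
L = 0.530 × 3.828×10²⁶ = 2.03×10²⁶ W.
Flux: S = L/(4πd²) = 2.03×10²⁶/(4π×(5.37×10¹¹)²) = 56.0 W m⁻².
Energy balance: absorbed = emitted ⇒ πR²·S(1−A) = 4πR²·σT_eq⁴, so T_eq⁴ = S(1−A)/(4σ).
T_eq = [56.0 × 0.51 / (4 × 5.67×10⁻⁸)]^(1/4) = (1.26×10⁸)^(1/4) = 106 K.

T_eq ≈ 106 K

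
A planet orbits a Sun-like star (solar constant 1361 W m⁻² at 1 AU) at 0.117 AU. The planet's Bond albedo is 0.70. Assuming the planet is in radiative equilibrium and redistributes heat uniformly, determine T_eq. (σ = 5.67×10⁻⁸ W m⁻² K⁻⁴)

T_eq ≈ 602 K

Flux at 0.117 AU: S = 1361/0.117² = 9.94×10⁴ W m⁻².
Energy balance: absorbed = emitted ⇒ πR²·S(1−A) = 4πR²·σT_eq⁴, so T_eq⁴ = S(1−A)/(4σ).
T_eq = [9.94×10⁴ × 0.30 / (4 × 5.67×10⁻⁸)]^(1/4) = (1.32×10¹¹)^(1/4) = 602 K.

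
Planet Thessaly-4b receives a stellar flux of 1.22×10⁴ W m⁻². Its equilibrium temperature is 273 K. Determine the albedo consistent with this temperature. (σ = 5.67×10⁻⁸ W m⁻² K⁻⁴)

From T_eq⁴ = S(1−A)/(4σ): 1−A = 4σT_eq⁴/S.
1−A = 4 × 5.67×10⁻⁸ × (273)⁴ / 1.22×10⁴ = 0.103.

A ≈ 0.90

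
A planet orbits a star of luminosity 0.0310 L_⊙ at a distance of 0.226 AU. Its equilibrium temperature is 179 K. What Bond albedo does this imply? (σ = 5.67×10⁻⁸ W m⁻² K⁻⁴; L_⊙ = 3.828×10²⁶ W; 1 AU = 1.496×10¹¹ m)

d = 0.226 AU = 3.38×10¹⁰ m.
L = 0.0310 × 3.828×10²⁶ = 1.19×10²⁵ W.
Flux: S = L/(4πd²) = 1.19×10²⁵/(4π×(3.38×10¹⁰)²) = 826 W m⁻².
From T_eq⁴ = S(1−A)/(4σ): 1−A = 4σT_eq⁴/S.
1−A = 4 × 5.67×10⁻⁸ × (179)⁴ / 826 = 0.282.

A ≈ 0.72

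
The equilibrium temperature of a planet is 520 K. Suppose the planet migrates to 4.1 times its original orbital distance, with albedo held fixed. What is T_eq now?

T_eq ≈ 257 K

T_eq ∝ L^(1/4) · d^(−1/2).
T′ = 520 / 4.1^(1/2) = 257 K.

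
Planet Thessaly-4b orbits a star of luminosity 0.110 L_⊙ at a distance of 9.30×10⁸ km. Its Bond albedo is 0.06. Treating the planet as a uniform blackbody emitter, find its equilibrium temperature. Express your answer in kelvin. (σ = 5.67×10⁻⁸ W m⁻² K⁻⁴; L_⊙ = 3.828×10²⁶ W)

T_eq ≈ 63.3 K

d = 9.30×10⁸ km = 9.30×10¹¹ m.
L = 0.110 × 3.828×10²⁶ = 4.21×10²⁵ W.
Flux: S = L/(4πd²) = 4.21×10²⁵/(4π×(9.30×10¹¹)²) = 3.87 W m⁻².
Energy balance: absorbed = emitted ⇒ πR²·S(1−A) = 4πR²·σT_eq⁴, so T_eq⁴ = S(1−A)/(4σ).
T_eq = [3.87 × 0.94 / (4 × 5.67×10⁻⁸)]^(1/4) = (1.61×10⁷)^(1/4) = 63.3 K.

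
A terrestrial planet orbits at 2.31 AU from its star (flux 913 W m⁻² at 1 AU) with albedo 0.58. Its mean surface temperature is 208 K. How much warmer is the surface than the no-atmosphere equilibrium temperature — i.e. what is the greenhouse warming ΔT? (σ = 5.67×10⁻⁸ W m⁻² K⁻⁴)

ΔT ≈ 74.6 K

S = 913/2.31² = 171.1 W m⁻².
T_eq = [S(1−A)/(4σ)]^(1/4) = [171.1×0.42/(4×5.67×10⁻⁸)]^(1/4) = 133.4 K.
ΔT = T_surf − T_eq = 208 − 133.4.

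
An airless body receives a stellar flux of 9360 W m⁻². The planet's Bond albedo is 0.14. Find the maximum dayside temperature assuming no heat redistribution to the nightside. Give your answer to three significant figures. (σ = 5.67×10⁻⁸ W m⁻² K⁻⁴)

With no redistribution each surface element balances locally: S(1−A) = σT⁴.
T = [9360 × 0.86 / 5.67×10⁻⁸]^(1/4) = (1.42×10¹¹)^(1/4) = 614 K.

T_ss ≈ 614 K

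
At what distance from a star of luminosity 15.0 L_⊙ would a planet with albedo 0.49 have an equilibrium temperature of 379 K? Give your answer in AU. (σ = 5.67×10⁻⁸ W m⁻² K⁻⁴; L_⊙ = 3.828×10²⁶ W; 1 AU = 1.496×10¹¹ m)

d ≈ 1.49 AU

L = 15.0 × 3.828×10²⁶ = 5.74×10²⁷ W.
From T_eq⁴ = L(1−A)/(16πσd²): d = √[L(1−A)/(16πσT_eq⁴)].
d = √[5.74×10²⁷ × 0.51 / (16π × 5.67×10⁻⁸ × (379)⁴)] = 2.23×10¹¹ m = 1.49 AU.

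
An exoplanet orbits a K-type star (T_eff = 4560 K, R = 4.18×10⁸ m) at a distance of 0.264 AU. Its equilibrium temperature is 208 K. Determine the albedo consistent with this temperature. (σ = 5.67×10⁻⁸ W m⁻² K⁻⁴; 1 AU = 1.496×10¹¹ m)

d = 0.264 AU = 3.95×10¹⁰ m.
L = 4πR_⋆²σT_⋆⁴ = 4π(4.18×10⁸)² × 5.67×10⁻⁸ × (4560)⁴ = 5.38×10²⁵ W.
S = L/(4πd²) = 2750 W m⁻².
From T_eq⁴ = S(1−A)/(4σ): 1−A = 4σT_eq⁴/S.
1−A = 4 × 5.67×10⁻⁸ × (208)⁴ / 2750 = 0.155.

A ≈ 0.85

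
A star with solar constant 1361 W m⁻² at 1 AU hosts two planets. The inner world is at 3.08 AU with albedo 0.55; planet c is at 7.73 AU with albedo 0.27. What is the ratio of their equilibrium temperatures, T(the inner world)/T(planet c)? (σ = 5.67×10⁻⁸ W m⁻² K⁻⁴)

T_eq = [S₀(1−A)/(4σd²)]^(1/4), so T ∝ (1−A)^(1/4) / √d.
T₁ = [1361×0.45/(4×5.67×10⁻⁸×3.08²)]^(1/4) = 129.89 K.
T₂ = [1361×0.73/(4×5.67×10⁻⁸×7.73²)]^(1/4) = 92.53 K.

T₁/T₂ ≈ 1.404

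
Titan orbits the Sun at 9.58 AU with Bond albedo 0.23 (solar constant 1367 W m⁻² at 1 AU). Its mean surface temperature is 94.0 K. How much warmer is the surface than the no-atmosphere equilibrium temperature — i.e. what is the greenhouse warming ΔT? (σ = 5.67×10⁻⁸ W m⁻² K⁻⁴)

ΔT ≈ 9.7 K

S = 1367/9.58² = 14.89 W m⁻².
T_eq = [S(1−A)/(4σ)]^(1/4) = [14.89×0.77/(4×5.67×10⁻⁸)]^(1/4) = 84.3 K.
ΔT = T_surf − T_eq = 94 − 84.3.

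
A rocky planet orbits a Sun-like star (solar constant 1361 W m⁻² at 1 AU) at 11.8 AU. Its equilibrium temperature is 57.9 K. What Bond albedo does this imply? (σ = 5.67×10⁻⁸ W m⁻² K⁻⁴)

Flux at 11.8 AU: S = 1361/11.8² = 9.77 W m⁻².
From T_eq⁴ = S(1−A)/(4σ): 1−A = 4σT_eq⁴/S.
1−A = 4 × 5.67×10⁻⁸ × (57.9)⁴ / 9.77 = 0.261.

A ≈ 0.74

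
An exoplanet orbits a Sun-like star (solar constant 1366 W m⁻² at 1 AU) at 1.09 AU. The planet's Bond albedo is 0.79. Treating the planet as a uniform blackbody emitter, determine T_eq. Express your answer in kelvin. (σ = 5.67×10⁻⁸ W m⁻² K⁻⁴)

T_eq ≈ 181 K

Flux at 1.09 AU: S = 1366/1.09² = 1150 W m⁻².
Energy balance: absorbed = emitted ⇒ πR²·S(1−A) = 4πR²·σT_eq⁴, so T_eq⁴ = S(1−A)/(4σ).
T_eq = [1150 × 0.21 / (4 × 5.67×10⁻⁸)]^(1/4) = (1.06×10⁹)^(1/4) = 181 K.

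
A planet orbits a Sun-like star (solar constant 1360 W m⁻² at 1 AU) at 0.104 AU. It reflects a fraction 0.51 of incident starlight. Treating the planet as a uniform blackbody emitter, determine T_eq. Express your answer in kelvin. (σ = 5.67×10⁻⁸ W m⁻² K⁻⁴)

T_eq ≈ 722 K

Flux at 0.104 AU: S = 1360/0.104² = 1.26×10⁵ W m⁻².
Energy balance: absorbed = emitted ⇒ πR²·S(1−A) = 4πR²·σT_eq⁴, so T_eq⁴ = S(1−A)/(4σ).
T_eq = [1.26×10⁵ × 0.49 / (4 × 5.67×10⁻⁸)]^(1/4) = (2.72×10¹¹)^(1/4) = 722 K.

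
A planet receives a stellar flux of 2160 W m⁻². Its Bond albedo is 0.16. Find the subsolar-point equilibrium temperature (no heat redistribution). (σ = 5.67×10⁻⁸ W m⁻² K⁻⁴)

At the subsolar point the surface absorbs S(1−A) and emits σT⁴ per unit area — no factor of 4, since only the local patch is in balance.
T = [2160 × 0.84 / 5.67×10⁻⁸]^(1/4) = (3.20×10¹⁰)^(1/4) = 423 K.

T_ss ≈ 423 K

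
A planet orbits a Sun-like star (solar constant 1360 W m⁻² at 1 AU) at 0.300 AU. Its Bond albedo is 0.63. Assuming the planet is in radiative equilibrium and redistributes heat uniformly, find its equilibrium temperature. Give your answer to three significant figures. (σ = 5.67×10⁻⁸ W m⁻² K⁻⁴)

T_eq ≈ 396 K

Flux at 0.300 AU: S = 1360/0.300² = 1.51×10⁴ W m⁻².
Energy balance: absorbed = emitted ⇒ πR²·S(1−A) = 4πR²·σT_eq⁴, so T_eq⁴ = S(1−A)/(4σ).
T_eq = [1.51×10⁴ × 0.37 / (4 × 5.67×10⁻⁸)]^(1/4) = (2.47×10¹⁰)^(1/4) = 396 K.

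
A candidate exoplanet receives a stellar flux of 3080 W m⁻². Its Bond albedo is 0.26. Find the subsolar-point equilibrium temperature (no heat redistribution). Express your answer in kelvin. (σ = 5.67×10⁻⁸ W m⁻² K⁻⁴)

At the subsolar point the surface absorbs S(1−A) and emits σT⁴ per unit area — no factor of 4, since only the local patch is in balance.
T = [3080 × 0.74 / 5.67×10⁻⁸]^(1/4) = (4.02×10¹⁰)^(1/4) = 448 K.

T_ss ≈ 448 K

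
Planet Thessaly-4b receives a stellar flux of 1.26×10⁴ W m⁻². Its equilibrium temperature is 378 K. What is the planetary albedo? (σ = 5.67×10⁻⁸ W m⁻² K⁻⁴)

From T_eq⁴ = S(1−A)/(4σ): 1−A = 4σT_eq⁴/S.
1−A = 4 × 5.67×10⁻⁸ × (378)⁴ / 1.26×10⁴ = 0.367.

A ≈ 0.63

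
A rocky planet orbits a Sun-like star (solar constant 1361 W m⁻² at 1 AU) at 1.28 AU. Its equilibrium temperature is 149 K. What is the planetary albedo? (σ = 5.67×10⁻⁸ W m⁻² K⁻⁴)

Flux at 1.28 AU: S = 1361/1.28² = 831 W m⁻².
From T_eq⁴ = S(1−A)/(4σ): 1−A = 4σT_eq⁴/S.
1−A = 4 × 5.67×10⁻⁸ × (149)⁴ / 831 = 0.135.

A ≈ 0.87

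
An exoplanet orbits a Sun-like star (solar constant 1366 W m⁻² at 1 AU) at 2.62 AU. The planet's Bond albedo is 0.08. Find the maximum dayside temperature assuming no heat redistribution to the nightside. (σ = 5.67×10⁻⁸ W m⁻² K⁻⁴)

T_ss ≈ 238 K

Flux at 2.62 AU: S = 1366/2.62² = 199 W m⁻².
With no redistribution each surface element balances locally: S(1−A) = σT⁴.
T = [199 × 0.92 / 5.67×10⁻⁸]^(1/4) = (3.23×10⁹)^(1/4) = 238 K.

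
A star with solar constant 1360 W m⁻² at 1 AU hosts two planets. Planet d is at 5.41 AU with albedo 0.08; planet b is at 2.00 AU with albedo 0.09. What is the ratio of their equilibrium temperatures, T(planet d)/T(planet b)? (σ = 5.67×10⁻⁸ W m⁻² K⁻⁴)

T_eq = [S₀(1−A)/(4σd²)]^(1/4), so T ∝ (1−A)^(1/4) / √d.
T₁ = [1360×0.92/(4×5.67×10⁻⁸×5.41²)]^(1/4) = 117.17 K.
T₂ = [1360×0.91/(4×5.67×10⁻⁸×2.00²)]^(1/4) = 192.18 K.

T₁/T₂ ≈ 0.610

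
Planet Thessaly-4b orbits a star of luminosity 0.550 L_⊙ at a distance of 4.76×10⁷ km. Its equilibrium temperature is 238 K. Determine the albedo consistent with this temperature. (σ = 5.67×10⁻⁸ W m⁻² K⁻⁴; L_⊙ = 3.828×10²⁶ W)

d = 4.76×10⁷ km = 4.76×10¹⁰ m.
L = 0.550 × 3.828×10²⁶ = 2.11×10²⁶ W.
Flux: S = L/(4πd²) = 2.11×10²⁶/(4π×(4.76×10¹⁰)²) = 7390 W m⁻².
From T_eq⁴ = S(1−A)/(4σ): 1−A = 4σT_eq⁴/S.
1−A = 4 × 5.67×10⁻⁸ × (238)⁴ / 7390 = 0.098.

A ≈ 0.90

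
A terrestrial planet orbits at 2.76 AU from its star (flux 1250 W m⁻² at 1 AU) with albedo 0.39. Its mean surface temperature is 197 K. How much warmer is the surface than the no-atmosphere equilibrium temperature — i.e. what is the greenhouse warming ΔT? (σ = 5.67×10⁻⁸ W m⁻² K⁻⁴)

S = 1250/2.76² = 164.1 W m⁻².
T_eq = [S(1−A)/(4σ)]^(1/4) = [164.1×0.61/(4×5.67×10⁻⁸)]^(1/4) = 144.9 K.
ΔT = T_surf − T_eq = 197 − 144.9.

ΔT ≈ 52.1 K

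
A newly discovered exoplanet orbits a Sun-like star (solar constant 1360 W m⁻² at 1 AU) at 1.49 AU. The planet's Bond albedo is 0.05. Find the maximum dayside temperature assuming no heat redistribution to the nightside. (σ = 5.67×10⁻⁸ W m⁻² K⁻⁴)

Flux at 1.49 AU: S = 1360/1.49² = 613 W m⁻².
With no redistribution each surface element balances locally: S(1−A) = σT⁴.
T = [613 × 0.95 / 5.67×10⁻⁸]^(1/4) = (1.03×10¹⁰)^(1/4) = 318 K.

T_ss ≈ 318 K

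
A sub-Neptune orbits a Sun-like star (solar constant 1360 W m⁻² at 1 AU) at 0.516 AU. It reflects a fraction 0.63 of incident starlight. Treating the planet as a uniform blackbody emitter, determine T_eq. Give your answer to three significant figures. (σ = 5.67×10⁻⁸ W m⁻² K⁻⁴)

T_eq ≈ 302 K

Flux at 0.516 AU: S = 1360/0.516² = 5110 W m⁻².
Energy balance: absorbed = emitted ⇒ πR²·S(1−A) = 4πR²·σT_eq⁴, so T_eq⁴ = S(1−A)/(4σ).
T_eq = [5110 × 0.37 / (4 × 5.67×10⁻⁸)]^(1/4) = (8.33×10⁹)^(1/4) = 302 K.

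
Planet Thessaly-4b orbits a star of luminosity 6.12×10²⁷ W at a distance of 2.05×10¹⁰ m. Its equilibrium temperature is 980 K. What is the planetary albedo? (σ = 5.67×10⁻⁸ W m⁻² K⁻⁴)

A ≈ 0.82

Flux: S = L/(4πd²) = 6.12×10²⁷/(4π×(2.05×10¹⁰)²) = 1.16×10⁶ W m⁻².
From T_eq⁴ = S(1−A)/(4σ): 1−A = 4σT_eq⁴/S.
1−A = 4 × 5.67×10⁻⁸ × (980)⁴ / 1.16×10⁶ = 0.181.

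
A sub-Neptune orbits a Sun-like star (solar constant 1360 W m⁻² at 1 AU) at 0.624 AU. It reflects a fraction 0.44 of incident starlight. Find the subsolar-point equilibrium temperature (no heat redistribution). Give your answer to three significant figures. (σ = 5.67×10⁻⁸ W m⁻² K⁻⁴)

Flux at 0.624 AU: S = 1360/0.624² = 3490 W m⁻².
At the subsolar point the surface absorbs S(1−A) and emits σT⁴ per unit area — no factor of 4, since only the local patch is in balance.
T = [3490 × 0.56 / 5.67×10⁻⁸]^(1/4) = (3.45×10¹⁰)^(1/4) = 431 K.

T_ss ≈ 431 K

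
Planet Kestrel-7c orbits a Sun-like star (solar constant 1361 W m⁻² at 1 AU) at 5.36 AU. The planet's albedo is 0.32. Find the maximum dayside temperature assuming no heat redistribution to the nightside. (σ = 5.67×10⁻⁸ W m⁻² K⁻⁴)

T_ss ≈ 154 K

Flux at 5.36 AU: S = 1361/5.36² = 47.4 W m⁻².
With no redistribution each surface element balances locally: S(1−A) = σT⁴.
T = [47.4 × 0.68 / 5.67×10⁻⁸]^(1/4) = (5.68×10⁸)^(1/4) = 154 K.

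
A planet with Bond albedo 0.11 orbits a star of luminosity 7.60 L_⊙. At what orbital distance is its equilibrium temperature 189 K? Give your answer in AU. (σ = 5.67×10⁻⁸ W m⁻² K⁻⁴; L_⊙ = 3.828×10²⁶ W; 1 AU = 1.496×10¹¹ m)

d ≈ 5.64 AU

L = 7.60 × 3.828×10²⁶ = 2.91×10²⁷ W.
From T_eq⁴ = L(1−A)/(16πσd²): d = √[L(1−A)/(16πσT_eq⁴)].
d = √[2.91×10²⁷ × 0.89 / (16π × 5.67×10⁻⁸ × (189)⁴)] = 8.44×10¹¹ m = 5.64 AU.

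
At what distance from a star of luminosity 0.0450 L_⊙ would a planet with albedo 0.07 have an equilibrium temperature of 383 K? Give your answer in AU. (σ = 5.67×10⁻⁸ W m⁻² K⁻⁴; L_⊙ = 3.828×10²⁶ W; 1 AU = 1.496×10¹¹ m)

d ≈ 0.108 AU

L = 0.0450 × 3.828×10²⁶ = 1.72×10²⁵ W.
From T_eq⁴ = L(1−A)/(16πσd²): d = √[L(1−A)/(16πσT_eq⁴)].
d = √[1.72×10²⁵ × 0.93 / (16π × 5.67×10⁻⁸ × (383)⁴)] = 1.62×10¹⁰ m = 0.108 AU.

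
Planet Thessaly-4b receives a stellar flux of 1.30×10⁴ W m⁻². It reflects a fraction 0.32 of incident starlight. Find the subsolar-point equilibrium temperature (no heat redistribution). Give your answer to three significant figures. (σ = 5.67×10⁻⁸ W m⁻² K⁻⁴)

T_ss ≈ 628 K

At the subsolar point the surface absorbs S(1−A) and emits σT⁴ per unit area — no factor of 4, since only the local patch is in balance.
T = [1.30×10⁴ × 0.68 / 5.67×10⁻⁸]^(1/4) = (1.56×10¹¹)^(1/4) = 628 K.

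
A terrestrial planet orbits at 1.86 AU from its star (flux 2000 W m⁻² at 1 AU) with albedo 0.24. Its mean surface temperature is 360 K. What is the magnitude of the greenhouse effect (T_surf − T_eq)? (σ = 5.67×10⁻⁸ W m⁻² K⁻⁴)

S = 2000/1.86² = 578.1 W m⁻².
T_eq = [S(1−A)/(4σ)]^(1/4) = [578.1×0.76/(4×5.67×10⁻⁸)]^(1/4) = 209.8 K.
ΔT = T_surf − T_eq = 360 − 209.8.

ΔT ≈ 150.2 K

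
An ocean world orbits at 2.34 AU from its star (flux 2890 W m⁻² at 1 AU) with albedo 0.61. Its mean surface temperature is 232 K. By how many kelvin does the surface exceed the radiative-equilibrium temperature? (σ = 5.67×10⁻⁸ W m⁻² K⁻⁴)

S = 2890/2.34² = 527.8 W m⁻².
T_eq = [S(1−A)/(4σ)]^(1/4) = [527.8×0.39/(4×5.67×10⁻⁸)]^(1/4) = 173.6 K.
ΔT = T_surf − T_eq = 232 − 173.6.

ΔT ≈ 58.4 K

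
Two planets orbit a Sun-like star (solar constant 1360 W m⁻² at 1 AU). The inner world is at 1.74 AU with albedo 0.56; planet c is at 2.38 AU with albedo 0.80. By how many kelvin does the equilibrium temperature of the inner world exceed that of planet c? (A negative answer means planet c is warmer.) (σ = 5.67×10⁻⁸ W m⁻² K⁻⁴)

ΔT ≈ 51.2 K

T_eq = [S₀(1−A)/(4σd²)]^(1/4), so T ∝ (1−A)^(1/4) / √d.
T₁ = [1360×0.44/(4×5.67×10⁻⁸×1.74²)]^(1/4) = 171.82 K.
T₂ = [1360×0.20/(4×5.67×10⁻⁸×2.38²)]^(1/4) = 120.63 K.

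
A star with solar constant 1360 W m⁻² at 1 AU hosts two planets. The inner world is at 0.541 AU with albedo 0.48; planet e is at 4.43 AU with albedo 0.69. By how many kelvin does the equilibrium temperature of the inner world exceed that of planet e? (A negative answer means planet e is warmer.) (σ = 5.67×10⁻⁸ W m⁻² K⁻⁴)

ΔT ≈ 222.6 K

T_eq = [S₀(1−A)/(4σd²)]^(1/4), so T ∝ (1−A)^(1/4) / √d.
T₁ = [1360×0.52/(4×5.67×10⁻⁸×0.541²)]^(1/4) = 321.27 K.
T₂ = [1360×0.31/(4×5.67×10⁻⁸×4.43²)]^(1/4) = 98.65 K.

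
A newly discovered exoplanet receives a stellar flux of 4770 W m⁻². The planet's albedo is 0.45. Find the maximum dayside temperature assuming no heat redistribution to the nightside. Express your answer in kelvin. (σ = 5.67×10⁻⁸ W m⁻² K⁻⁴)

T_ss ≈ 464 K

With no redistribution each surface element balances locally: S(1−A) = σT⁴.
T = [4770 × 0.55 / 5.67×10⁻⁸]^(1/4) = (4.63×10¹⁰)^(1/4) = 464 K.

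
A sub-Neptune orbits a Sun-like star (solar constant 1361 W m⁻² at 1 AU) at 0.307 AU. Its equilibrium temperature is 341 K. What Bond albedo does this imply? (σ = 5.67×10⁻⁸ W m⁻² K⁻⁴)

A ≈ 0.79

Flux at 0.307 AU: S = 1361/0.307² = 1.44×10⁴ W m⁻².
From T_eq⁴ = S(1−A)/(4σ): 1−A = 4σT_eq⁴/S.
1−A = 4 × 5.67×10⁻⁸ × (341)⁴ / 1.44×10⁴ = 0.212.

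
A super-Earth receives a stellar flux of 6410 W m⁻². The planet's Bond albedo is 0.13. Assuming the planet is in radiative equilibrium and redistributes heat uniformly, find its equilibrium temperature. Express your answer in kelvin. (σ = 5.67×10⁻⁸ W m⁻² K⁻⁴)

Energy balance: absorbed = emitted ⇒ πR²·S(1−A) = 4πR²·σT_eq⁴, so T_eq⁴ = S(1−A)/(4σ).
T_eq = [6410 × 0.87 / (4 × 5.67×10⁻⁸)]^(1/4) = (2.46×10¹⁰)^(1/4) = 396 K.

T_eq ≈ 396 K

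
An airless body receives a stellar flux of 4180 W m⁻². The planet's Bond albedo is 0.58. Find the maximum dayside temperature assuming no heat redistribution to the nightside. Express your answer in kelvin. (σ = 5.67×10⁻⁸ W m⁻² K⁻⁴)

T_ss ≈ 419 K

With no redistribution each surface element balances locally: S(1−A) = σT⁴.
T = [4180 × 0.42 / 5.67×10⁻⁸]^(1/4) = (3.10×10¹⁰)^(1/4) = 419 K.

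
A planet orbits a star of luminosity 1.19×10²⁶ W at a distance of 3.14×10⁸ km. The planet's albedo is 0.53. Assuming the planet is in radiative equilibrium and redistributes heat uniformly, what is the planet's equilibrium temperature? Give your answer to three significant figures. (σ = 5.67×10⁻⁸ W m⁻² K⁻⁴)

d = 3.14×10⁸ km = 3.14×10¹¹ m.
Flux: S = L/(4πd²) = 1.19×10²⁶/(4π×(3.14×10¹¹)²) = 96.0 W m⁻².
Energy balance: absorbed = emitted ⇒ πR²·S(1−A) = 4πR²·σT_eq⁴, so T_eq⁴ = S(1−A)/(4σ).
T_eq = [96.0 × 0.47 / (4 × 5.67×10⁻⁸)]^(1/4) = (1.99×10⁸)^(1/4) = 119 K.

T_eq ≈ 119 K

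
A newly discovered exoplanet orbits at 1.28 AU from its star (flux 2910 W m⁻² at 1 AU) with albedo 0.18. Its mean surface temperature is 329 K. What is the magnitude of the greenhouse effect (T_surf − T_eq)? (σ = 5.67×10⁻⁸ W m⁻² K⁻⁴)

S = 2910/1.28² = 1776 W m⁻².
T_eq = [S(1−A)/(4σ)]^(1/4) = [1776×0.82/(4×5.67×10⁻⁸)]^(1/4) = 283.1 K.
ΔT = T_surf − T_eq = 329 − 283.1.

ΔT ≈ 45.9 K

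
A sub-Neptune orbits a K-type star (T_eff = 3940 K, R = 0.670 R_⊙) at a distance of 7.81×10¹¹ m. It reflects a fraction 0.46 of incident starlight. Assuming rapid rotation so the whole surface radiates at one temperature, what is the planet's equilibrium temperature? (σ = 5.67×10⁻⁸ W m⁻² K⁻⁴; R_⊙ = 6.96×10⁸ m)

T_eq ≈ 58.4 K

R_⋆ = 0.670 × 6.96×10⁸ = 4.66×10⁸ m.
L = 4πR_⋆²σT_⋆⁴ = 4π(4.66×10⁸)² × 5.67×10⁻⁸ × (3940)⁴ = 3.73×10²⁵ W.
S = L/(4πd²) = 4.87 W m⁻².
Energy balance: absorbed = emitted ⇒ πR²·S(1−A) = 4πR²·σT_eq⁴, so T_eq⁴ = S(1−A)/(4σ).
T_eq = [4.87 × 0.54 / (4 × 5.67×10⁻⁸)]^(1/4) = (1.16×10⁷)^(1/4) = 58.4 K.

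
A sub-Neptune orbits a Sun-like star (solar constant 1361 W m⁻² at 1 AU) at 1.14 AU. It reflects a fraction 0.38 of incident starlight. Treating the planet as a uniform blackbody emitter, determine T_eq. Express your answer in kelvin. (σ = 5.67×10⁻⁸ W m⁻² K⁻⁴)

Flux at 1.14 AU: S = 1361/1.14² = 1050 W m⁻².
Energy balance: absorbed = emitted ⇒ πR²·S(1−A) = 4πR²·σT_eq⁴, so T_eq⁴ = S(1−A)/(4σ).
T_eq = [1050 × 0.62 / (4 × 5.67×10⁻⁸)]^(1/4) = (2.86×10⁹)^(1/4) = 231 K.

T_eq ≈ 231 K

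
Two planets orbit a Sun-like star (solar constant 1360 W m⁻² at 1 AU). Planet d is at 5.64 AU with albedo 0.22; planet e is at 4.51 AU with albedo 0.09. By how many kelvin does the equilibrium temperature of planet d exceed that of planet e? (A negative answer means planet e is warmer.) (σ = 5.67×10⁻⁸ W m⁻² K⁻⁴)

ΔT ≈ -17.9 K

T_eq = [S₀(1−A)/(4σd²)]^(1/4), so T ∝ (1−A)^(1/4) / √d.
T₁ = [1360×0.78/(4×5.67×10⁻⁸×5.64²)]^(1/4) = 110.12 K.
T₂ = [1360×0.91/(4×5.67×10⁻⁸×4.51²)]^(1/4) = 127.98 K.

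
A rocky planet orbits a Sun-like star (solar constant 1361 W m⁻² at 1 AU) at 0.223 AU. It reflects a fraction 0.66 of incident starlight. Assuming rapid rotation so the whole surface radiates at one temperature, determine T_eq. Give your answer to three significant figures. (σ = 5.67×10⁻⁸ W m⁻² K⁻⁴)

Flux at 0.223 AU: S = 1361/0.223² = 2.74×10⁴ W m⁻².
Energy balance: absorbed = emitted ⇒ πR²·S(1−A) = 4πR²·σT_eq⁴, so T_eq⁴ = S(1−A)/(4σ).
T_eq = [2.74×10⁴ × 0.34 / (4 × 5.67×10⁻⁸)]^(1/4) = (4.10×10¹⁰)^(1/4) = 450 K.

T_eq ≈ 450 K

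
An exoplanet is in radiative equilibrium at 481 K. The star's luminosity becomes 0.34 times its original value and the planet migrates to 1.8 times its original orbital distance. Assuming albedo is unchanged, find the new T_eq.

T_eq ∝ L^(1/4) · d^(−1/2).
T′ = 481 × 0.34^(1/4) / 1.8^(1/2) = 274 K.

T_eq ≈ 274 K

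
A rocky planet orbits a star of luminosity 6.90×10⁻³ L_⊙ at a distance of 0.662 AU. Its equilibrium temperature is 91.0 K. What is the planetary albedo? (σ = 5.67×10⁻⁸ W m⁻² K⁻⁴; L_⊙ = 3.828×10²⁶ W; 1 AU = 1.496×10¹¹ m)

d = 0.662 AU = 9.90×10¹⁰ m.
L = 6.90×10⁻³ × 3.828×10²⁶ = 2.64×10²⁴ W.
Flux: S = L/(4πd²) = 2.64×10²⁴/(4π×(9.90×10¹⁰)²) = 21.4 W m⁻².
From T_eq⁴ = S(1−A)/(4σ): 1−A = 4σT_eq⁴/S.
1−A = 4 × 5.67×10⁻⁸ × (91.0)⁴ / 21.4 = 0.726.

A ≈ 0.27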